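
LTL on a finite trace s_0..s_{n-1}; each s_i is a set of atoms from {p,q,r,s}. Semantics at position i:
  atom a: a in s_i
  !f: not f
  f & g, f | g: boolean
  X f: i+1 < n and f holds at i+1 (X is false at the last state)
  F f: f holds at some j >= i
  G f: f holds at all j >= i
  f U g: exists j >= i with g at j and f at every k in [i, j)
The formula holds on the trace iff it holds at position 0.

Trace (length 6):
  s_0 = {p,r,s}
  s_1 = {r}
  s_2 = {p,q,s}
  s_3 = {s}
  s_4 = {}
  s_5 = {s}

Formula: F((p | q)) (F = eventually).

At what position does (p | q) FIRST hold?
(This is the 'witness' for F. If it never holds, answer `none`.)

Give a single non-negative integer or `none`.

s_0={p,r,s}: (p | q)=True p=True q=False
s_1={r}: (p | q)=False p=False q=False
s_2={p,q,s}: (p | q)=True p=True q=True
s_3={s}: (p | q)=False p=False q=False
s_4={}: (p | q)=False p=False q=False
s_5={s}: (p | q)=False p=False q=False
F((p | q)) holds; first witness at position 0.

Answer: 0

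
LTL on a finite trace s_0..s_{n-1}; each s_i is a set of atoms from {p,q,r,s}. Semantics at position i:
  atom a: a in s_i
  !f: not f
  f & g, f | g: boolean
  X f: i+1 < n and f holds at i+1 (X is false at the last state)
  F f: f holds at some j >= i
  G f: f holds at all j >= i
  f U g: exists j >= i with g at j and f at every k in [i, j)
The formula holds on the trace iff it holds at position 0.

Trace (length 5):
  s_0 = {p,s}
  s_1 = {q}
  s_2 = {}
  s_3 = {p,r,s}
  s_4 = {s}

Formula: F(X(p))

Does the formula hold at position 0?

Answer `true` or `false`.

s_0={p,s}: F(X(p))=True X(p)=False p=True
s_1={q}: F(X(p))=True X(p)=False p=False
s_2={}: F(X(p))=True X(p)=True p=False
s_3={p,r,s}: F(X(p))=False X(p)=False p=True
s_4={s}: F(X(p))=False X(p)=False p=False

Answer: true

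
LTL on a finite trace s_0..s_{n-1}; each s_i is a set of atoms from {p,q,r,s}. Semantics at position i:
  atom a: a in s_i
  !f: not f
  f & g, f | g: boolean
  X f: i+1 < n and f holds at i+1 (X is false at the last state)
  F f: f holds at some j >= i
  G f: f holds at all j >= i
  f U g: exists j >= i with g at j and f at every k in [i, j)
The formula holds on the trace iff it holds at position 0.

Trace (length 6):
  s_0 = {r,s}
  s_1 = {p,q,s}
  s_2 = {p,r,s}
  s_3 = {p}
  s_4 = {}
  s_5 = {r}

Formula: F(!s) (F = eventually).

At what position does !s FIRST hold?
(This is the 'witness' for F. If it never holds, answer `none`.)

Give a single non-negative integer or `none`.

s_0={r,s}: !s=False s=True
s_1={p,q,s}: !s=False s=True
s_2={p,r,s}: !s=False s=True
s_3={p}: !s=True s=False
s_4={}: !s=True s=False
s_5={r}: !s=True s=False
F(!s) holds; first witness at position 3.

Answer: 3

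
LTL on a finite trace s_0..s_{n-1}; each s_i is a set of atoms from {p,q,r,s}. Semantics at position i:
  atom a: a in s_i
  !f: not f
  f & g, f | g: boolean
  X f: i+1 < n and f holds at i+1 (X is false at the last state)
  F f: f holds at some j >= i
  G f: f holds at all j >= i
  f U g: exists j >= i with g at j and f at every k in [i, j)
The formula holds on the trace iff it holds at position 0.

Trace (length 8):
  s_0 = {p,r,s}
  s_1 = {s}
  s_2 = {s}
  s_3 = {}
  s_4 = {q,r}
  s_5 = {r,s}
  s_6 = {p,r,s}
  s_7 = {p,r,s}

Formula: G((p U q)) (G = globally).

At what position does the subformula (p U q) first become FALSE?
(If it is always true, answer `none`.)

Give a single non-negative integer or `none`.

s_0={p,r,s}: (p U q)=False p=True q=False
s_1={s}: (p U q)=False p=False q=False
s_2={s}: (p U q)=False p=False q=False
s_3={}: (p U q)=False p=False q=False
s_4={q,r}: (p U q)=True p=False q=True
s_5={r,s}: (p U q)=False p=False q=False
s_6={p,r,s}: (p U q)=False p=True q=False
s_7={p,r,s}: (p U q)=False p=True q=False
G((p U q)) holds globally = False
First violation at position 0.

Answer: 0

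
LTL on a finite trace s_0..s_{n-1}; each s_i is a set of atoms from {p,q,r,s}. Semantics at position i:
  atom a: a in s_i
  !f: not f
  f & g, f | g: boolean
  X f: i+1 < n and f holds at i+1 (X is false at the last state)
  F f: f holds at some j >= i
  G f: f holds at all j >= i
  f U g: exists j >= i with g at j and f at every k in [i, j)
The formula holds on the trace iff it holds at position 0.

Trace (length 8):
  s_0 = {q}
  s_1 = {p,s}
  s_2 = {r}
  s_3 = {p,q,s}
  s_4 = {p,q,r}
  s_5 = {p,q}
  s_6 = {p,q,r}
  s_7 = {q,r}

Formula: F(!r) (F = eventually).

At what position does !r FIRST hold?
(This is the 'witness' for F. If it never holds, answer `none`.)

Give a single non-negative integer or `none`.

s_0={q}: !r=True r=False
s_1={p,s}: !r=True r=False
s_2={r}: !r=False r=True
s_3={p,q,s}: !r=True r=False
s_4={p,q,r}: !r=False r=True
s_5={p,q}: !r=True r=False
s_6={p,q,r}: !r=False r=True
s_7={q,r}: !r=False r=True
F(!r) holds; first witness at position 0.

Answer: 0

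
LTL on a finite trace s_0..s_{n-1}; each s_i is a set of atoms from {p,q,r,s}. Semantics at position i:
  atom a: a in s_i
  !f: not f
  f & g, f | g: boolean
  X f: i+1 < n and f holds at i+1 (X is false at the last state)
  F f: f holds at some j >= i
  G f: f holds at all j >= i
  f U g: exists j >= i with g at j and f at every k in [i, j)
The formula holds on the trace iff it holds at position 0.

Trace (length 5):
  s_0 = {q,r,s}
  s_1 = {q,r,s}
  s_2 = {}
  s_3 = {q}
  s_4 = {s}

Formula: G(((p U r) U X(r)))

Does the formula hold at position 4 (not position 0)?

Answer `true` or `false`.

s_0={q,r,s}: G(((p U r) U X(r)))=False ((p U r) U X(r))=True (p U r)=True p=False r=True X(r)=True
s_1={q,r,s}: G(((p U r) U X(r)))=False ((p U r) U X(r))=False (p U r)=True p=False r=True X(r)=False
s_2={}: G(((p U r) U X(r)))=False ((p U r) U X(r))=False (p U r)=False p=False r=False X(r)=False
s_3={q}: G(((p U r) U X(r)))=False ((p U r) U X(r))=False (p U r)=False p=False r=False X(r)=False
s_4={s}: G(((p U r) U X(r)))=False ((p U r) U X(r))=False (p U r)=False p=False r=False X(r)=False
Evaluating at position 4: result = False

Answer: false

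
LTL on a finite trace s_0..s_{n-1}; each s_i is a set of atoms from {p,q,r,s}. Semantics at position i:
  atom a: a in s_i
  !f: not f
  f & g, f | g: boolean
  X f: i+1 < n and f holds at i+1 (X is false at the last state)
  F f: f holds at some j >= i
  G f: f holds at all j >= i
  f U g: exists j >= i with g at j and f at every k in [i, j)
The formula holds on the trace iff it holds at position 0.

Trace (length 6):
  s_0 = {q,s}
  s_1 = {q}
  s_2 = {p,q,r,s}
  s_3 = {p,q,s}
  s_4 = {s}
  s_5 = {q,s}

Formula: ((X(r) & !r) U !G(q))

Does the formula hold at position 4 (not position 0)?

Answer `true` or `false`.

Answer: true

Derivation:
s_0={q,s}: ((X(r) & !r) U !G(q))=True (X(r) & !r)=False X(r)=False r=False !r=True !G(q)=True G(q)=False q=True
s_1={q}: ((X(r) & !r) U !G(q))=True (X(r) & !r)=True X(r)=True r=False !r=True !G(q)=True G(q)=False q=True
s_2={p,q,r,s}: ((X(r) & !r) U !G(q))=True (X(r) & !r)=False X(r)=False r=True !r=False !G(q)=True G(q)=False q=True
s_3={p,q,s}: ((X(r) & !r) U !G(q))=True (X(r) & !r)=False X(r)=False r=False !r=True !G(q)=True G(q)=False q=True
s_4={s}: ((X(r) & !r) U !G(q))=True (X(r) & !r)=False X(r)=False r=False !r=True !G(q)=True G(q)=False q=False
s_5={q,s}: ((X(r) & !r) U !G(q))=False (X(r) & !r)=False X(r)=False r=False !r=True !G(q)=False G(q)=True q=True
Evaluating at position 4: result = True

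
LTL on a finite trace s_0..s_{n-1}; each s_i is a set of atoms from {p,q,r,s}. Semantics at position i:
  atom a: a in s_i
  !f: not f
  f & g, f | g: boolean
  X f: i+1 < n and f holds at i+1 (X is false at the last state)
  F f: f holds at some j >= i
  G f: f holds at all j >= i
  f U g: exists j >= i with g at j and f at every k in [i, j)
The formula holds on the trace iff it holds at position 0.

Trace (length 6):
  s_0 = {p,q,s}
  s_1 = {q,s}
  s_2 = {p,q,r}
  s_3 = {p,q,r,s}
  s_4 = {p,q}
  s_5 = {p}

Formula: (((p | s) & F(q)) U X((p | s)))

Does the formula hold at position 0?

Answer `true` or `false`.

s_0={p,q,s}: (((p | s) & F(q)) U X((p | s)))=True ((p | s) & F(q))=True (p | s)=True p=True s=True F(q)=True q=True X((p | s))=True
s_1={q,s}: (((p | s) & F(q)) U X((p | s)))=True ((p | s) & F(q))=True (p | s)=True p=False s=True F(q)=True q=True X((p | s))=True
s_2={p,q,r}: (((p | s) & F(q)) U X((p | s)))=True ((p | s) & F(q))=True (p | s)=True p=True s=False F(q)=True q=True X((p | s))=True
s_3={p,q,r,s}: (((p | s) & F(q)) U X((p | s)))=True ((p | s) & F(q))=True (p | s)=True p=True s=True F(q)=True q=True X((p | s))=True
s_4={p,q}: (((p | s) & F(q)) U X((p | s)))=True ((p | s) & F(q))=True (p | s)=True p=True s=False F(q)=True q=True X((p | s))=True
s_5={p}: (((p | s) & F(q)) U X((p | s)))=False ((p | s) & F(q))=False (p | s)=True p=True s=False F(q)=False q=False X((p | s))=False

Answer: true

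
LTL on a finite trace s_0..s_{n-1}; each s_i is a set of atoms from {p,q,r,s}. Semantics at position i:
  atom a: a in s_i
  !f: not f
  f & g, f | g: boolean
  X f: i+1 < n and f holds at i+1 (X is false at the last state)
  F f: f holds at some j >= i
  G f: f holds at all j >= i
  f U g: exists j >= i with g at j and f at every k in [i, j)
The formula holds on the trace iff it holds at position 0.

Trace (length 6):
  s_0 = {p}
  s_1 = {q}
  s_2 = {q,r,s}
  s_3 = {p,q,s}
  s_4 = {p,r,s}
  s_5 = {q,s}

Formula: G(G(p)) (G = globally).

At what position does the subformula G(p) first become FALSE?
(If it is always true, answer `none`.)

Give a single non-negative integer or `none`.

Answer: 0

Derivation:
s_0={p}: G(p)=False p=True
s_1={q}: G(p)=False p=False
s_2={q,r,s}: G(p)=False p=False
s_3={p,q,s}: G(p)=False p=True
s_4={p,r,s}: G(p)=False p=True
s_5={q,s}: G(p)=False p=False
G(G(p)) holds globally = False
First violation at position 0.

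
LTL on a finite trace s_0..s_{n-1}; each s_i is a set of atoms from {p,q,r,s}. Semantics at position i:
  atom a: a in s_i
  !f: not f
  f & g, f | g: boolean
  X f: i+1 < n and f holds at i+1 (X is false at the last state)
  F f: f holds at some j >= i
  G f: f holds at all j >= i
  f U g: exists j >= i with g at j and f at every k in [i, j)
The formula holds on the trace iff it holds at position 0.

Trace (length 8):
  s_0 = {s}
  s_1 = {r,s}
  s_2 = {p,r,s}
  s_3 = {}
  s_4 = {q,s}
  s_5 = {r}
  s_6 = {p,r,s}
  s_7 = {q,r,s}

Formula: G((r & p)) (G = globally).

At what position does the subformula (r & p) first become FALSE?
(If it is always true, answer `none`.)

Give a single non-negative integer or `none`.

Answer: 0

Derivation:
s_0={s}: (r & p)=False r=False p=False
s_1={r,s}: (r & p)=False r=True p=False
s_2={p,r,s}: (r & p)=True r=True p=True
s_3={}: (r & p)=False r=False p=False
s_4={q,s}: (r & p)=False r=False p=False
s_5={r}: (r & p)=False r=True p=False
s_6={p,r,s}: (r & p)=True r=True p=True
s_7={q,r,s}: (r & p)=False r=True p=False
G((r & p)) holds globally = False
First violation at position 0.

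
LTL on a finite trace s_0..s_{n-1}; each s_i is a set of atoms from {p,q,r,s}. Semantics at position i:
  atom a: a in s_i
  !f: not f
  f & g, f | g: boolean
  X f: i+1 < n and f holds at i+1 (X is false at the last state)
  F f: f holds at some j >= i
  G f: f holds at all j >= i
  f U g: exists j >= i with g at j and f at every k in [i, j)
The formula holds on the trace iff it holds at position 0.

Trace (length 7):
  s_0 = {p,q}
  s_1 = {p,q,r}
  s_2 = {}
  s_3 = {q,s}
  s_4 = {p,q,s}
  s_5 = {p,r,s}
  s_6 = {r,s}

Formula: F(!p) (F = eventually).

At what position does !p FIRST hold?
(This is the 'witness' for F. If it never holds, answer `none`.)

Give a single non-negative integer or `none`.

Answer: 2

Derivation:
s_0={p,q}: !p=False p=True
s_1={p,q,r}: !p=False p=True
s_2={}: !p=True p=False
s_3={q,s}: !p=True p=False
s_4={p,q,s}: !p=False p=True
s_5={p,r,s}: !p=False p=True
s_6={r,s}: !p=True p=False
F(!p) holds; first witness at position 2.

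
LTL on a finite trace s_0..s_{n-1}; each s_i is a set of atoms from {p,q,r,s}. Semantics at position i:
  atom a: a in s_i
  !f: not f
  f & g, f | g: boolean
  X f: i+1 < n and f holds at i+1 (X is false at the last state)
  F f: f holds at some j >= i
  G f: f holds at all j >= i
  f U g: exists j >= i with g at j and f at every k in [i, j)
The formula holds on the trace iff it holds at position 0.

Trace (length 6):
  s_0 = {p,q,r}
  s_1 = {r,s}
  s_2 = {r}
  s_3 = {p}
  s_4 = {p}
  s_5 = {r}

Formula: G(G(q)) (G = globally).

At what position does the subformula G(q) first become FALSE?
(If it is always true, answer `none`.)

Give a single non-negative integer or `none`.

s_0={p,q,r}: G(q)=False q=True
s_1={r,s}: G(q)=False q=False
s_2={r}: G(q)=False q=False
s_3={p}: G(q)=False q=False
s_4={p}: G(q)=False q=False
s_5={r}: G(q)=False q=False
G(G(q)) holds globally = False
First violation at position 0.

Answer: 0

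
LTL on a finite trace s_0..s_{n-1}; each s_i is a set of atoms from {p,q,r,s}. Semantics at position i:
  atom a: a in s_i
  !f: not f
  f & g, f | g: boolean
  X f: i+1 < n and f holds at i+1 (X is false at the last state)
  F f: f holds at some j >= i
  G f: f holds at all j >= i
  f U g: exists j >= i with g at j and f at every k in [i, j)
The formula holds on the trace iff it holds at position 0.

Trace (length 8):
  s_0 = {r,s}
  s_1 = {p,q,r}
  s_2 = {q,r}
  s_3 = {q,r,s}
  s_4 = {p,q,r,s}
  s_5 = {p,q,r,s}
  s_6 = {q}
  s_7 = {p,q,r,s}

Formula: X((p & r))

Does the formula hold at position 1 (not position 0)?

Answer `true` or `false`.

Answer: false

Derivation:
s_0={r,s}: X((p & r))=True (p & r)=False p=False r=True
s_1={p,q,r}: X((p & r))=False (p & r)=True p=True r=True
s_2={q,r}: X((p & r))=False (p & r)=False p=False r=True
s_3={q,r,s}: X((p & r))=True (p & r)=False p=False r=True
s_4={p,q,r,s}: X((p & r))=True (p & r)=True p=True r=True
s_5={p,q,r,s}: X((p & r))=False (p & r)=True p=True r=True
s_6={q}: X((p & r))=True (p & r)=False p=False r=False
s_7={p,q,r,s}: X((p & r))=False (p & r)=True p=True r=True
Evaluating at position 1: result = False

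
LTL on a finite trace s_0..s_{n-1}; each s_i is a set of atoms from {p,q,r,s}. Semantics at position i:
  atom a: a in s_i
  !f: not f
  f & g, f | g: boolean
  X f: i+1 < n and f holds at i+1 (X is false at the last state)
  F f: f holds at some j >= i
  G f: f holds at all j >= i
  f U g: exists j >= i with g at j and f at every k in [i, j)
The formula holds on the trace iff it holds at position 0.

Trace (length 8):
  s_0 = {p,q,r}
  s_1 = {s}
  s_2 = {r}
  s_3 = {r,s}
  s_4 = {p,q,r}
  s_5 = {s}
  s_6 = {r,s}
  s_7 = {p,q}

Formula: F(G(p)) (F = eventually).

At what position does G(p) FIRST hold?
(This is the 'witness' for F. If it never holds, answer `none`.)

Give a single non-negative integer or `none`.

s_0={p,q,r}: G(p)=False p=True
s_1={s}: G(p)=False p=False
s_2={r}: G(p)=False p=False
s_3={r,s}: G(p)=False p=False
s_4={p,q,r}: G(p)=False p=True
s_5={s}: G(p)=False p=False
s_6={r,s}: G(p)=False p=False
s_7={p,q}: G(p)=True p=True
F(G(p)) holds; first witness at position 7.

Answer: 7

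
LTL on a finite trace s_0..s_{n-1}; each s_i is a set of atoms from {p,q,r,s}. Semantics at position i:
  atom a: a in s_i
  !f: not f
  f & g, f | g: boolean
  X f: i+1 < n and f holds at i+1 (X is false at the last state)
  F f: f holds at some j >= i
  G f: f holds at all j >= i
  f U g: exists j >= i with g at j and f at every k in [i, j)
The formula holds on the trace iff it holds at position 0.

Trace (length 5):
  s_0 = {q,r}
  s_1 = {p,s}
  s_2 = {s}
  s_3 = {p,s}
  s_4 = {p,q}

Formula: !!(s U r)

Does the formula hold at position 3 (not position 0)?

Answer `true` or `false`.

s_0={q,r}: !!(s U r)=True !(s U r)=False (s U r)=True s=False r=True
s_1={p,s}: !!(s U r)=False !(s U r)=True (s U r)=False s=True r=False
s_2={s}: !!(s U r)=False !(s U r)=True (s U r)=False s=True r=False
s_3={p,s}: !!(s U r)=False !(s U r)=True (s U r)=False s=True r=False
s_4={p,q}: !!(s U r)=False !(s U r)=True (s U r)=False s=False r=False
Evaluating at position 3: result = False

Answer: false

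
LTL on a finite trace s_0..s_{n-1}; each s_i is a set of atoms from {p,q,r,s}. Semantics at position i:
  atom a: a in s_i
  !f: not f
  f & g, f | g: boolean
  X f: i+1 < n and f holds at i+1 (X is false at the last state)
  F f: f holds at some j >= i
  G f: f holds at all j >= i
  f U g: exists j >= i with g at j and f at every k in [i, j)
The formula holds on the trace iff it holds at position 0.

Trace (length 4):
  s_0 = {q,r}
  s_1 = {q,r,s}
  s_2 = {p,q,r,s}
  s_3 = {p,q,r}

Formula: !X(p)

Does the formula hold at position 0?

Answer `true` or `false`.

s_0={q,r}: !X(p)=True X(p)=False p=False
s_1={q,r,s}: !X(p)=False X(p)=True p=False
s_2={p,q,r,s}: !X(p)=False X(p)=True p=True
s_3={p,q,r}: !X(p)=True X(p)=False p=True

Answer: true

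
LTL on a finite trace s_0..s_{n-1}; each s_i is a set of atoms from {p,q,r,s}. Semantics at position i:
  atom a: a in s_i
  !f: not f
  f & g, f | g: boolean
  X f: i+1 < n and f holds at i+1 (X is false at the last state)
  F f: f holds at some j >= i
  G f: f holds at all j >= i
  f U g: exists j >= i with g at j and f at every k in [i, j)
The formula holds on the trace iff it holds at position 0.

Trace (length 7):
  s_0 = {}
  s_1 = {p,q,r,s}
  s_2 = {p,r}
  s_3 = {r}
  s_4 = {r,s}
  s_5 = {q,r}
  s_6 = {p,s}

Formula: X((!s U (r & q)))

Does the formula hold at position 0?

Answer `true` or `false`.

s_0={}: X((!s U (r & q)))=True (!s U (r & q))=True !s=True s=False (r & q)=False r=False q=False
s_1={p,q,r,s}: X((!s U (r & q)))=False (!s U (r & q))=True !s=False s=True (r & q)=True r=True q=True
s_2={p,r}: X((!s U (r & q)))=False (!s U (r & q))=False !s=True s=False (r & q)=False r=True q=False
s_3={r}: X((!s U (r & q)))=False (!s U (r & q))=False !s=True s=False (r & q)=False r=True q=False
s_4={r,s}: X((!s U (r & q)))=True (!s U (r & q))=False !s=False s=True (r & q)=False r=True q=False
s_5={q,r}: X((!s U (r & q)))=False (!s U (r & q))=True !s=True s=False (r & q)=True r=True q=True
s_6={p,s}: X((!s U (r & q)))=False (!s U (r & q))=False !s=False s=True (r & q)=False r=False q=False

Answer: true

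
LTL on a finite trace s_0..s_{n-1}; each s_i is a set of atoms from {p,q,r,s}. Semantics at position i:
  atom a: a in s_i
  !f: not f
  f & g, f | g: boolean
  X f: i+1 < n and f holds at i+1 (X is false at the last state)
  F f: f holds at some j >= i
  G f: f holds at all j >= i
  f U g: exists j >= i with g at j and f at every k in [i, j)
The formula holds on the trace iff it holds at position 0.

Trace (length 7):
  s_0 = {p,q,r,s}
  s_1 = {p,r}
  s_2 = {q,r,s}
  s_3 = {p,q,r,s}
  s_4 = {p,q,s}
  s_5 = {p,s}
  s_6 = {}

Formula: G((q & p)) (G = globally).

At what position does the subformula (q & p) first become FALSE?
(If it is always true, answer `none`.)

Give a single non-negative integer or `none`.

Answer: 1

Derivation:
s_0={p,q,r,s}: (q & p)=True q=True p=True
s_1={p,r}: (q & p)=False q=False p=True
s_2={q,r,s}: (q & p)=False q=True p=False
s_3={p,q,r,s}: (q & p)=True q=True p=True
s_4={p,q,s}: (q & p)=True q=True p=True
s_5={p,s}: (q & p)=False q=False p=True
s_6={}: (q & p)=False q=False p=False
G((q & p)) holds globally = False
First violation at position 1.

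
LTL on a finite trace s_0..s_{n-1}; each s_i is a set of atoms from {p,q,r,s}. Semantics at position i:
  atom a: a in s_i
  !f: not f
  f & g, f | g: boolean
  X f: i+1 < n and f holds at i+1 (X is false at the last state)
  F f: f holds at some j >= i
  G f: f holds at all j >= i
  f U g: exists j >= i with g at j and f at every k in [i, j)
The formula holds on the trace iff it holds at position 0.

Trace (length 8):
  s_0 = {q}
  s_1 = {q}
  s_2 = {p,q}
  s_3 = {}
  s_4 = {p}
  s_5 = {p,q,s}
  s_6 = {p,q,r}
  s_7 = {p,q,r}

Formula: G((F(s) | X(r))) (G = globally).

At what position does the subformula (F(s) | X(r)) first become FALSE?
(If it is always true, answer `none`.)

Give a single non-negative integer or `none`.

s_0={q}: (F(s) | X(r))=True F(s)=True s=False X(r)=False r=False
s_1={q}: (F(s) | X(r))=True F(s)=True s=False X(r)=False r=False
s_2={p,q}: (F(s) | X(r))=True F(s)=True s=False X(r)=False r=False
s_3={}: (F(s) | X(r))=True F(s)=True s=False X(r)=False r=False
s_4={p}: (F(s) | X(r))=True F(s)=True s=False X(r)=False r=False
s_5={p,q,s}: (F(s) | X(r))=True F(s)=True s=True X(r)=True r=False
s_6={p,q,r}: (F(s) | X(r))=True F(s)=False s=False X(r)=True r=True
s_7={p,q,r}: (F(s) | X(r))=False F(s)=False s=False X(r)=False r=True
G((F(s) | X(r))) holds globally = False
First violation at position 7.

Answer: 7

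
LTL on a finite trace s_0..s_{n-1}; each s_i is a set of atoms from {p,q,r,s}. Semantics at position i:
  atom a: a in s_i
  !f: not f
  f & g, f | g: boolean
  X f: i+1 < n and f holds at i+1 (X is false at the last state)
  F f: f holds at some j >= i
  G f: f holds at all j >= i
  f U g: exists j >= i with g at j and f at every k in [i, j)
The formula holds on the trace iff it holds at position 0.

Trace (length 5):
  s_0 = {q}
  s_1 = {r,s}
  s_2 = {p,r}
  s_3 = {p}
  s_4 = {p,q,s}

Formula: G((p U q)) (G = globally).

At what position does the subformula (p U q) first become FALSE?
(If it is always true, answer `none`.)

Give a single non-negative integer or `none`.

s_0={q}: (p U q)=True p=False q=True
s_1={r,s}: (p U q)=False p=False q=False
s_2={p,r}: (p U q)=True p=True q=False
s_3={p}: (p U q)=True p=True q=False
s_4={p,q,s}: (p U q)=True p=True q=True
G((p U q)) holds globally = False
First violation at position 1.

Answer: 1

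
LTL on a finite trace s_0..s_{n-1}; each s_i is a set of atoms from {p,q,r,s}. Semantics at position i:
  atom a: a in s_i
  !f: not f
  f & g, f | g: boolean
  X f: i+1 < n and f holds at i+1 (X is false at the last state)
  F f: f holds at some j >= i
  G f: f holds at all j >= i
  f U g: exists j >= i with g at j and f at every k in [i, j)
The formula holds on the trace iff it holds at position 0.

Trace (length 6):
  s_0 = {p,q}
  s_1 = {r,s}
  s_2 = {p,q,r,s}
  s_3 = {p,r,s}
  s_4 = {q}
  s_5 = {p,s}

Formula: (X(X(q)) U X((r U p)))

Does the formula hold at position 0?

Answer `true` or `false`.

s_0={p,q}: (X(X(q)) U X((r U p)))=True X(X(q))=True X(q)=False q=True X((r U p))=True (r U p)=True r=False p=True
s_1={r,s}: (X(X(q)) U X((r U p)))=True X(X(q))=False X(q)=True q=False X((r U p))=True (r U p)=True r=True p=False
s_2={p,q,r,s}: (X(X(q)) U X((r U p)))=True X(X(q))=True X(q)=False q=True X((r U p))=True (r U p)=True r=True p=True
s_3={p,r,s}: (X(X(q)) U X((r U p)))=False X(X(q))=False X(q)=True q=False X((r U p))=False (r U p)=True r=True p=True
s_4={q}: (X(X(q)) U X((r U p)))=True X(X(q))=False X(q)=False q=True X((r U p))=True (r U p)=False r=False p=False
s_5={p,s}: (X(X(q)) U X((r U p)))=False X(X(q))=False X(q)=False q=False X((r U p))=False (r U p)=True r=False p=True

Answer: true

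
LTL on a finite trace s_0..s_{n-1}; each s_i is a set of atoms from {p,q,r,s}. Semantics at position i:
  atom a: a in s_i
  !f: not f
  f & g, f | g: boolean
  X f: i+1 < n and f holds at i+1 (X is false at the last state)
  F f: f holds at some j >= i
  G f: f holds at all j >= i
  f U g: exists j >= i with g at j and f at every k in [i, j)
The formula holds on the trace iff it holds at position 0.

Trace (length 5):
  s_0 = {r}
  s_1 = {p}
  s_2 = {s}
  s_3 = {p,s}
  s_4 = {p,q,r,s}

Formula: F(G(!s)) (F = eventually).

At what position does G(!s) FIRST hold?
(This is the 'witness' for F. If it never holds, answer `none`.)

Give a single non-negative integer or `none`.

s_0={r}: G(!s)=False !s=True s=False
s_1={p}: G(!s)=False !s=True s=False
s_2={s}: G(!s)=False !s=False s=True
s_3={p,s}: G(!s)=False !s=False s=True
s_4={p,q,r,s}: G(!s)=False !s=False s=True
F(G(!s)) does not hold (no witness exists).

Answer: none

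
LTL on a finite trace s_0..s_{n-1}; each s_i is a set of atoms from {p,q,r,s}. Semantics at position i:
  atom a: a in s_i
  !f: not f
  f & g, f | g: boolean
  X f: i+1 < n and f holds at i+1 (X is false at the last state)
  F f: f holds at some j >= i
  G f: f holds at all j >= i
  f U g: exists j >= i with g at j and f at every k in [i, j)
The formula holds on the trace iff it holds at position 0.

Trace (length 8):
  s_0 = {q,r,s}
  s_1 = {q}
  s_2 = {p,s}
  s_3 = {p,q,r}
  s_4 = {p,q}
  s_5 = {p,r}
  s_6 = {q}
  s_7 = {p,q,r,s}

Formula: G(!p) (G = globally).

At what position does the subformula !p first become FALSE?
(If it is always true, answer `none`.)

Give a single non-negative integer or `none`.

Answer: 2

Derivation:
s_0={q,r,s}: !p=True p=False
s_1={q}: !p=True p=False
s_2={p,s}: !p=False p=True
s_3={p,q,r}: !p=False p=True
s_4={p,q}: !p=False p=True
s_5={p,r}: !p=False p=True
s_6={q}: !p=True p=False
s_7={p,q,r,s}: !p=False p=True
G(!p) holds globally = False
First violation at position 2.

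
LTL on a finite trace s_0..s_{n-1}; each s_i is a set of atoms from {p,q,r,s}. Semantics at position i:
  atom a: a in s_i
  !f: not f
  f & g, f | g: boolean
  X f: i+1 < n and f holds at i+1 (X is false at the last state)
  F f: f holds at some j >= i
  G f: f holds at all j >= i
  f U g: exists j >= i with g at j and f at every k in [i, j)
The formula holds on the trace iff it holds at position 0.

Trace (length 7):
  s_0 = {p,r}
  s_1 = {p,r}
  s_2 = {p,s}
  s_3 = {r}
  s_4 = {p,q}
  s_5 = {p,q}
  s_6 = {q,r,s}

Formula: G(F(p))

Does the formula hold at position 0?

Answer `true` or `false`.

Answer: false

Derivation:
s_0={p,r}: G(F(p))=False F(p)=True p=True
s_1={p,r}: G(F(p))=False F(p)=True p=True
s_2={p,s}: G(F(p))=False F(p)=True p=True
s_3={r}: G(F(p))=False F(p)=True p=False
s_4={p,q}: G(F(p))=False F(p)=True p=True
s_5={p,q}: G(F(p))=False F(p)=True p=True
s_6={q,r,s}: G(F(p))=False F(p)=False p=False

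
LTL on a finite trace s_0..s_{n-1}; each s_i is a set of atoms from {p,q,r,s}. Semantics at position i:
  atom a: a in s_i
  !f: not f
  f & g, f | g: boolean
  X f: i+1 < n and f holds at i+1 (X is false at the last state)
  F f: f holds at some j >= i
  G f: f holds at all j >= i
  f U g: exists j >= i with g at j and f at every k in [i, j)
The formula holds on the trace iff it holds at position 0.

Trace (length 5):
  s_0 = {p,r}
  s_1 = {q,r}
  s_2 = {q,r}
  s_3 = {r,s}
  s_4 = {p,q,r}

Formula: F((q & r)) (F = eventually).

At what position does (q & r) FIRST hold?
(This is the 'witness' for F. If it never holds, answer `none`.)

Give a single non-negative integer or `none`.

Answer: 1

Derivation:
s_0={p,r}: (q & r)=False q=False r=True
s_1={q,r}: (q & r)=True q=True r=True
s_2={q,r}: (q & r)=True q=True r=True
s_3={r,s}: (q & r)=False q=False r=True
s_4={p,q,r}: (q & r)=True q=True r=True
F((q & r)) holds; first witness at position 1.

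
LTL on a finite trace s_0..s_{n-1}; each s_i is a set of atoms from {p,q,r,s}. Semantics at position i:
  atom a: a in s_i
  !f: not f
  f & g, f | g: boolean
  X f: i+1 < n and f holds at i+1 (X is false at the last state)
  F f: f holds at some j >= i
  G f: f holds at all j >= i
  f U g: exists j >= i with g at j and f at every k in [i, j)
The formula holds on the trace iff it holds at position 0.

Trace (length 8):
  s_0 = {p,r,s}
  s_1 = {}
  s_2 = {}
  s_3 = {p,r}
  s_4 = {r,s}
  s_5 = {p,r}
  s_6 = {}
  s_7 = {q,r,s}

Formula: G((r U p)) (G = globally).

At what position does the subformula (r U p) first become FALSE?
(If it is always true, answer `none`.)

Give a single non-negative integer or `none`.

s_0={p,r,s}: (r U p)=True r=True p=True
s_1={}: (r U p)=False r=False p=False
s_2={}: (r U p)=False r=False p=False
s_3={p,r}: (r U p)=True r=True p=True
s_4={r,s}: (r U p)=True r=True p=False
s_5={p,r}: (r U p)=True r=True p=True
s_6={}: (r U p)=False r=False p=False
s_7={q,r,s}: (r U p)=False r=True p=False
G((r U p)) holds globally = False
First violation at position 1.

Answer: 1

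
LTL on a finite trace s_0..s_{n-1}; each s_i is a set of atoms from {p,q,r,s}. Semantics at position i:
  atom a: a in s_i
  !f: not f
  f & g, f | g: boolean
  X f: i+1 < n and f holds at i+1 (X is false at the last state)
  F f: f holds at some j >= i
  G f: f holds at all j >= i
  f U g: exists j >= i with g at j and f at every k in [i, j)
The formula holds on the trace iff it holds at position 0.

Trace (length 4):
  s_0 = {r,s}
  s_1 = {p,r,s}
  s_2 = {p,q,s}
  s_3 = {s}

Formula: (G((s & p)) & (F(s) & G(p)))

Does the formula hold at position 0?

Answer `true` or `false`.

s_0={r,s}: (G((s & p)) & (F(s) & G(p)))=False G((s & p))=False (s & p)=False s=True p=False (F(s) & G(p))=False F(s)=True G(p)=False
s_1={p,r,s}: (G((s & p)) & (F(s) & G(p)))=False G((s & p))=False (s & p)=True s=True p=True (F(s) & G(p))=False F(s)=True G(p)=False
s_2={p,q,s}: (G((s & p)) & (F(s) & G(p)))=False G((s & p))=False (s & p)=True s=True p=True (F(s) & G(p))=False F(s)=True G(p)=False
s_3={s}: (G((s & p)) & (F(s) & G(p)))=False G((s & p))=False (s & p)=False s=True p=False (F(s) & G(p))=False F(s)=True G(p)=False

Answer: false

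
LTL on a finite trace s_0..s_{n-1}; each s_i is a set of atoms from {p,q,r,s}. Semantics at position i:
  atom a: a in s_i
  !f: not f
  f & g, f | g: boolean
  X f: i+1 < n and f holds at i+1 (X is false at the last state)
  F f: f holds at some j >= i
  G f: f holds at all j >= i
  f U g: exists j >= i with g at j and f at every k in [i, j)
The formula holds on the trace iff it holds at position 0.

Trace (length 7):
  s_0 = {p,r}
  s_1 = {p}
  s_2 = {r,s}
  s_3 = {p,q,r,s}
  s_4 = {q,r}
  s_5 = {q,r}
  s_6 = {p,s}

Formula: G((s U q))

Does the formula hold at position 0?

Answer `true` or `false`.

Answer: false

Derivation:
s_0={p,r}: G((s U q))=False (s U q)=False s=False q=False
s_1={p}: G((s U q))=False (s U q)=False s=False q=False
s_2={r,s}: G((s U q))=False (s U q)=True s=True q=False
s_3={p,q,r,s}: G((s U q))=False (s U q)=True s=True q=True
s_4={q,r}: G((s U q))=False (s U q)=True s=False q=True
s_5={q,r}: G((s U q))=False (s U q)=True s=False q=True
s_6={p,s}: G((s U q))=False (s U q)=False s=True q=False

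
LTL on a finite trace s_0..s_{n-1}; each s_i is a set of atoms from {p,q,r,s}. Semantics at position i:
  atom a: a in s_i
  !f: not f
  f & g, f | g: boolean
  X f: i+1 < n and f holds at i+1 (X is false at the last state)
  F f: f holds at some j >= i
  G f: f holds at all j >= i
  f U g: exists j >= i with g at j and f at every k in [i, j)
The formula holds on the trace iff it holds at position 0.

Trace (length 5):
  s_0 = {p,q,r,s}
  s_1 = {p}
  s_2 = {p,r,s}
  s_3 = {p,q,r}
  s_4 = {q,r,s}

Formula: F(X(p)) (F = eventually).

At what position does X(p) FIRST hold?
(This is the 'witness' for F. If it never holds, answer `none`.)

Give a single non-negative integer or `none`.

Answer: 0

Derivation:
s_0={p,q,r,s}: X(p)=True p=True
s_1={p}: X(p)=True p=True
s_2={p,r,s}: X(p)=True p=True
s_3={p,q,r}: X(p)=False p=True
s_4={q,r,s}: X(p)=False p=False
F(X(p)) holds; first witness at position 0.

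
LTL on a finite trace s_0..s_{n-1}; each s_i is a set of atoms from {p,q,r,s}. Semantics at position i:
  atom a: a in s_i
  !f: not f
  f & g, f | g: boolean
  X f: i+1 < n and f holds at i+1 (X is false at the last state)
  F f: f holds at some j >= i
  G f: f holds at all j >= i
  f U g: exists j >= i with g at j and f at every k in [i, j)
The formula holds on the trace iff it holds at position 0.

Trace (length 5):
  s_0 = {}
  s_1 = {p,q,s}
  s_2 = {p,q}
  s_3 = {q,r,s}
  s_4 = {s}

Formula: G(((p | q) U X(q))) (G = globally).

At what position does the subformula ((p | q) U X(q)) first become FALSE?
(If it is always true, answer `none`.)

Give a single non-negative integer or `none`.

Answer: 3

Derivation:
s_0={}: ((p | q) U X(q))=True (p | q)=False p=False q=False X(q)=True
s_1={p,q,s}: ((p | q) U X(q))=True (p | q)=True p=True q=True X(q)=True
s_2={p,q}: ((p | q) U X(q))=True (p | q)=True p=True q=True X(q)=True
s_3={q,r,s}: ((p | q) U X(q))=False (p | q)=True p=False q=True X(q)=False
s_4={s}: ((p | q) U X(q))=False (p | q)=False p=False q=False X(q)=False
G(((p | q) U X(q))) holds globally = False
First violation at position 3.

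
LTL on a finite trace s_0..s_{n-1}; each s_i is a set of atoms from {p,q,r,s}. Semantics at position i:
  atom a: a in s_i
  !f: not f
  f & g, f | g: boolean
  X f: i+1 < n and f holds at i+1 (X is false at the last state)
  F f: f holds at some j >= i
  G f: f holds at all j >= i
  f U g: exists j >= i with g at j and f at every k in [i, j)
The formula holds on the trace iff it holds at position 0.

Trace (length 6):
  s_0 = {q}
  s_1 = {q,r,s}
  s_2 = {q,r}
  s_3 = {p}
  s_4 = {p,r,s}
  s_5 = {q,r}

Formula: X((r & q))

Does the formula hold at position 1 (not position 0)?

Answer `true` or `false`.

Answer: true

Derivation:
s_0={q}: X((r & q))=True (r & q)=False r=False q=True
s_1={q,r,s}: X((r & q))=True (r & q)=True r=True q=True
s_2={q,r}: X((r & q))=False (r & q)=True r=True q=True
s_3={p}: X((r & q))=False (r & q)=False r=False q=False
s_4={p,r,s}: X((r & q))=True (r & q)=False r=True q=False
s_5={q,r}: X((r & q))=False (r & q)=True r=True q=True
Evaluating at position 1: result = True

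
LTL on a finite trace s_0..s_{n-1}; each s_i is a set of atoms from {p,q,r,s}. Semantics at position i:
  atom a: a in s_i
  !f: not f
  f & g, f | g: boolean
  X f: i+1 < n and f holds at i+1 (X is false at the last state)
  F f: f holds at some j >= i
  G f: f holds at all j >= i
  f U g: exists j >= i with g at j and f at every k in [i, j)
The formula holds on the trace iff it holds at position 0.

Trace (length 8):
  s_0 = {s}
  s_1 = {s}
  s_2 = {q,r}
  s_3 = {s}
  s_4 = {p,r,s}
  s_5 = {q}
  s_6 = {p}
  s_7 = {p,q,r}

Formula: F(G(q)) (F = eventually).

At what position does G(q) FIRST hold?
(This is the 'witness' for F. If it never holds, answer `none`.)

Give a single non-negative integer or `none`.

Answer: 7

Derivation:
s_0={s}: G(q)=False q=False
s_1={s}: G(q)=False q=False
s_2={q,r}: G(q)=False q=True
s_3={s}: G(q)=False q=False
s_4={p,r,s}: G(q)=False q=False
s_5={q}: G(q)=False q=True
s_6={p}: G(q)=False q=False
s_7={p,q,r}: G(q)=True q=True
F(G(q)) holds; first witness at position 7.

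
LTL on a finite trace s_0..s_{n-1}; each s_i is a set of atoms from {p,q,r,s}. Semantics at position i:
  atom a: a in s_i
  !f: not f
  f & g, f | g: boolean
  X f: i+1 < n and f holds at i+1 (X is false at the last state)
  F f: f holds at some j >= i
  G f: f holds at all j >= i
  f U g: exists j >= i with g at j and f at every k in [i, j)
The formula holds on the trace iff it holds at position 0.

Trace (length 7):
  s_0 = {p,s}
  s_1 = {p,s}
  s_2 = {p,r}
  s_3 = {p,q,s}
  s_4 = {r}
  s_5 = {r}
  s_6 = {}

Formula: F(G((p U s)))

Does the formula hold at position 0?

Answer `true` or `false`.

Answer: false

Derivation:
s_0={p,s}: F(G((p U s)))=False G((p U s))=False (p U s)=True p=True s=True
s_1={p,s}: F(G((p U s)))=False G((p U s))=False (p U s)=True p=True s=True
s_2={p,r}: F(G((p U s)))=False G((p U s))=False (p U s)=True p=True s=False
s_3={p,q,s}: F(G((p U s)))=False G((p U s))=False (p U s)=True p=True s=True
s_4={r}: F(G((p U s)))=False G((p U s))=False (p U s)=False p=False s=False
s_5={r}: F(G((p U s)))=False G((p U s))=False (p U s)=False p=False s=False
s_6={}: F(G((p U s)))=False G((p U s))=False (p U s)=False p=False s=False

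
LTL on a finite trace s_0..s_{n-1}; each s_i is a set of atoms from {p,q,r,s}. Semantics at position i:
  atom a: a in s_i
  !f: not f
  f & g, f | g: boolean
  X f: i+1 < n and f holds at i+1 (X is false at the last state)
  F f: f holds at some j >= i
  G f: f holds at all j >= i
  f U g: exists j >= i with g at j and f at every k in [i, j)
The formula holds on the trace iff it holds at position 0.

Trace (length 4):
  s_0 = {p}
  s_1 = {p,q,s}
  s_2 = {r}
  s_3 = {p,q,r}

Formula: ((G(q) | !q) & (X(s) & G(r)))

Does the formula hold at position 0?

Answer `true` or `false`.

s_0={p}: ((G(q) | !q) & (X(s) & G(r)))=False (G(q) | !q)=True G(q)=False q=False !q=True (X(s) & G(r))=False X(s)=True s=False G(r)=False r=False
s_1={p,q,s}: ((G(q) | !q) & (X(s) & G(r)))=False (G(q) | !q)=False G(q)=False q=True !q=False (X(s) & G(r))=False X(s)=False s=True G(r)=False r=False
s_2={r}: ((G(q) | !q) & (X(s) & G(r)))=False (G(q) | !q)=True G(q)=False q=False !q=True (X(s) & G(r))=False X(s)=False s=False G(r)=True r=True
s_3={p,q,r}: ((G(q) | !q) & (X(s) & G(r)))=False (G(q) | !q)=True G(q)=True q=True !q=False (X(s) & G(r))=False X(s)=False s=False G(r)=True r=True

Answer: false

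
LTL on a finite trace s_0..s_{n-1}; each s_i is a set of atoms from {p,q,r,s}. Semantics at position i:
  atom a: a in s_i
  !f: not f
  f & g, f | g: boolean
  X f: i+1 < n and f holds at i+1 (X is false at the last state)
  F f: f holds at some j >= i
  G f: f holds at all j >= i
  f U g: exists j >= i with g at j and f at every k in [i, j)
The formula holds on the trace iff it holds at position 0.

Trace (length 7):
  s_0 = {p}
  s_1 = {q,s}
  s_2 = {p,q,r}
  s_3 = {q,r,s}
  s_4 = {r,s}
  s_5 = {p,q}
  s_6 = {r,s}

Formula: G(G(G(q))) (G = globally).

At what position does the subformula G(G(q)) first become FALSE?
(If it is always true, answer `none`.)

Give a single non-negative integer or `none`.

s_0={p}: G(G(q))=False G(q)=False q=False
s_1={q,s}: G(G(q))=False G(q)=False q=True
s_2={p,q,r}: G(G(q))=False G(q)=False q=True
s_3={q,r,s}: G(G(q))=False G(q)=False q=True
s_4={r,s}: G(G(q))=False G(q)=False q=False
s_5={p,q}: G(G(q))=False G(q)=False q=True
s_6={r,s}: G(G(q))=False G(q)=False q=False
G(G(G(q))) holds globally = False
First violation at position 0.

Answer: 0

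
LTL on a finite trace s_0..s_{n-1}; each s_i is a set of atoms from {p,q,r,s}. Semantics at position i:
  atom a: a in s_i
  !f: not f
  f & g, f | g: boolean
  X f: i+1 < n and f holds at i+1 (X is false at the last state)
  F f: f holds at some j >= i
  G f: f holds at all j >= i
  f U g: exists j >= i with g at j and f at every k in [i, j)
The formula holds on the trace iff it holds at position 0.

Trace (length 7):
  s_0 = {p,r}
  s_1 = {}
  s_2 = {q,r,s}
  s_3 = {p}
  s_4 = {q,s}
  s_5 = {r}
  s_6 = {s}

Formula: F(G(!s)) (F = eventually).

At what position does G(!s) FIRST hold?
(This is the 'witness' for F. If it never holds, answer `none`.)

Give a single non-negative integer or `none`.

Answer: none

Derivation:
s_0={p,r}: G(!s)=False !s=True s=False
s_1={}: G(!s)=False !s=True s=False
s_2={q,r,s}: G(!s)=False !s=False s=True
s_3={p}: G(!s)=False !s=True s=False
s_4={q,s}: G(!s)=False !s=False s=True
s_5={r}: G(!s)=False !s=True s=False
s_6={s}: G(!s)=False !s=False s=True
F(G(!s)) does not hold (no witness exists).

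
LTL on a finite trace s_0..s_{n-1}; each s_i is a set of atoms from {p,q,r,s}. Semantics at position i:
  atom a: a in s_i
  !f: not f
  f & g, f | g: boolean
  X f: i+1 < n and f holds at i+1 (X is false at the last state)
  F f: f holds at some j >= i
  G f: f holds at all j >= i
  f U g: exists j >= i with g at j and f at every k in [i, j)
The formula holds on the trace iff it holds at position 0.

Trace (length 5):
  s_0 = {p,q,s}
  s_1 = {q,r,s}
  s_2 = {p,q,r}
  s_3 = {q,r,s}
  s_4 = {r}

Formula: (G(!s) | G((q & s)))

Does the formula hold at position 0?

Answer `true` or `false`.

Answer: false

Derivation:
s_0={p,q,s}: (G(!s) | G((q & s)))=False G(!s)=False !s=False s=True G((q & s))=False (q & s)=True q=True
s_1={q,r,s}: (G(!s) | G((q & s)))=False G(!s)=False !s=False s=True G((q & s))=False (q & s)=True q=True
s_2={p,q,r}: (G(!s) | G((q & s)))=False G(!s)=False !s=True s=False G((q & s))=False (q & s)=False q=True
s_3={q,r,s}: (G(!s) | G((q & s)))=False G(!s)=False !s=False s=True G((q & s))=False (q & s)=True q=True
s_4={r}: (G(!s) | G((q & s)))=True G(!s)=True !s=True s=False G((q & s))=False (q & s)=False q=False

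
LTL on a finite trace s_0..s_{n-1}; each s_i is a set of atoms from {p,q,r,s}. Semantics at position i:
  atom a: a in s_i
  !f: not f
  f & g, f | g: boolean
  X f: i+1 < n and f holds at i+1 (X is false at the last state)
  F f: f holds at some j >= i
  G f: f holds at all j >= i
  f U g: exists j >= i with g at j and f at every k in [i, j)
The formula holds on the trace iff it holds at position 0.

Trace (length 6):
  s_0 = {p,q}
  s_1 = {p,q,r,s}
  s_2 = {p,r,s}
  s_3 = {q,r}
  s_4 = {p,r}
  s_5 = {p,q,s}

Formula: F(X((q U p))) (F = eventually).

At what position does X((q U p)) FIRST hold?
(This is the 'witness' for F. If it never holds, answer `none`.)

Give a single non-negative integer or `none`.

s_0={p,q}: X((q U p))=True (q U p)=True q=True p=True
s_1={p,q,r,s}: X((q U p))=True (q U p)=True q=True p=True
s_2={p,r,s}: X((q U p))=True (q U p)=True q=False p=True
s_3={q,r}: X((q U p))=True (q U p)=True q=True p=False
s_4={p,r}: X((q U p))=True (q U p)=True q=False p=True
s_5={p,q,s}: X((q U p))=False (q U p)=True q=True p=True
F(X((q U p))) holds; first witness at position 0.

Answer: 0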